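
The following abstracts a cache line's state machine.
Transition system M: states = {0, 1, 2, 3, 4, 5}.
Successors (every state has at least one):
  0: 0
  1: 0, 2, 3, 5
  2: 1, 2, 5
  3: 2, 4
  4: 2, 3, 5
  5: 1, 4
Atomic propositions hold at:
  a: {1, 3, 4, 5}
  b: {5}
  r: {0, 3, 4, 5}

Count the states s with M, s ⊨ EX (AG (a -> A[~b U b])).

2

Sat(~b) = {0, 1, 2, 3, 4}
A[~b U b]: least fixpoint, start Z0 = Sat(b) = {5}, add states in Sat(~b) with every successor in Z. Already a fixed point.
Sat(A[~b U b]) = {5}
Sat(a -> A[~b U b]) = {0, 2, 5}
AG (a -> A[~b U b]): greatest fixpoint, start Z0 = {0, 2, 5}, keep only states in Sat with every successor in Z. Z1 = {0}; fixed.
Sat(AG (a -> A[~b U b])) = {0}
Sat(EX (AG (a -> A[~b U b]))) = {s : some successor in {0}} = {0, 1}
|Sat(EX (AG (a -> A[~b U b])))| = |{0, 1}| = 2.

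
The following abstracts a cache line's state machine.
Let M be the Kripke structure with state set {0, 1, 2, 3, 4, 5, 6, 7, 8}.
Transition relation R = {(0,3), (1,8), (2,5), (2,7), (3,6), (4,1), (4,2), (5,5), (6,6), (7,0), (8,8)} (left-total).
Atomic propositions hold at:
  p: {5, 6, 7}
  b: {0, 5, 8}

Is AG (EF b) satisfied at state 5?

EF b: least fixpoint, start Z0 = {0, 5, 8}, add states with some successor in Z. Z1 = {0, 1, 2, 5, 7, 8}; Z2 = {0, 1, 2, 4, 5, 7, 8}; fixed.
Sat(EF b) = {0, 1, 2, 4, 5, 7, 8}
AG (EF b): greatest fixpoint, start Z0 = {0, 1, 2, 4, 5, 7, 8}, keep only states in Sat with every successor in Z. Z1 = {1, 2, 4, 5, 7, 8}; Z2 = {1, 2, 4, 5, 8}; Z3 = {1, 4, 5, 8}; Z4 = {1, 5, 8}; fixed.
Sat(AG (EF b)) = {1, 5, 8}
5 ∈ Sat(AG (EF b)) = {1, 5, 8}, so the formula holds at 5.

Yes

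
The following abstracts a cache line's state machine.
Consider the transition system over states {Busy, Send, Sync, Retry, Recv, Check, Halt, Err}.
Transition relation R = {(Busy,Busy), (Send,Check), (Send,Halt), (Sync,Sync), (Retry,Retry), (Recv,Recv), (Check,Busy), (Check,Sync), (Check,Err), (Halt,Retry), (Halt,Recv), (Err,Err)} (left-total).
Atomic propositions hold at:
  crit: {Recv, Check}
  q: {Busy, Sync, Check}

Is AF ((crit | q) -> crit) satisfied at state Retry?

Sat(crit | q) = {Busy, Sync, Recv, Check}
Sat((crit | q) -> crit) = {Send, Retry, Recv, Check, Halt, Err}
AF ((crit | q) -> crit): least fixpoint, start Z0 = {Send, Retry, Recv, Check, Halt, Err}, add states with every successor in Z. Already a fixed point.
Sat(AF ((crit | q) -> crit)) = {Send, Retry, Recv, Check, Halt, Err}
Retry ∈ Sat(AF ((crit | q) -> crit)) = {Send, Retry, Recv, Check, Halt, Err}, so the formula holds at Retry.

Yes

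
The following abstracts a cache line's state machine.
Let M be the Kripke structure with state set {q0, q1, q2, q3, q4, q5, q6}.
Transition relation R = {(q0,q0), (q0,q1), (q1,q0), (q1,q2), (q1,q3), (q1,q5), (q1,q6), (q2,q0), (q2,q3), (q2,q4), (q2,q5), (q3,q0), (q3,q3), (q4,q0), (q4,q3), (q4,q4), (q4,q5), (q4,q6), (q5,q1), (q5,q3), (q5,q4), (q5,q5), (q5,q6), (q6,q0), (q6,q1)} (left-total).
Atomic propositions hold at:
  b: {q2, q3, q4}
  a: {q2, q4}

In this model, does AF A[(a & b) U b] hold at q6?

Sat(a & b) = {q2, q4}
A[(a & b) U b]: least fixpoint, start Z0 = Sat(b) = {q2, q3, q4}, add states in Sat(a & b) with every successor in Z. Already a fixed point.
Sat(A[(a & b) U b]) = {q2, q3, q4}
AF A[(a & b) U b]: least fixpoint, start Z0 = {q2, q3, q4}, add states with every successor in Z. Already a fixed point.
Sat(AF A[(a & b) U b]) = {q2, q3, q4}
q6 ∉ Sat(AF A[(a & b) U b]) = {q2, q3, q4}, so the formula does not hold at q6.

No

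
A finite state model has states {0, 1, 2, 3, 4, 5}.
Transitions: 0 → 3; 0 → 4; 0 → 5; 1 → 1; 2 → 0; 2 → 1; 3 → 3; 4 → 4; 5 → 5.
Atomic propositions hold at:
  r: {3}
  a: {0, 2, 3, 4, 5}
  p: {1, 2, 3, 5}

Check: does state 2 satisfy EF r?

EF r: least fixpoint, start Z0 = {3}, add states with some successor in Z. Z1 = {0, 3}; Z2 = {0, 2, 3}; fixed.
Sat(EF r) = {0, 2, 3}
2 ∈ Sat(EF r) = {0, 2, 3}, so the formula holds at 2.

Yes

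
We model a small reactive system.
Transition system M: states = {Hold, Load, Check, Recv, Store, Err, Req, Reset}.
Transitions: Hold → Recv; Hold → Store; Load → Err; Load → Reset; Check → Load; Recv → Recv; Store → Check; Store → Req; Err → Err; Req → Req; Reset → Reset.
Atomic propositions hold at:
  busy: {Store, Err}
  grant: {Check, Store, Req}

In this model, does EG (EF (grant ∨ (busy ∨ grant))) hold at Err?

Yes

Sat(busy ∨ grant) = {Check, Store, Err, Req}
Sat(grant ∨ (busy ∨ grant)) = {Check, Store, Err, Req}
EF (grant ∨ (busy ∨ grant)): least fixpoint, start Z0 = {Check, Store, Err, Req}, add states with some successor in Z. Z1 = {Hold, Load, Check, Store, Err, Req}; fixed.
Sat(EF (grant ∨ (busy ∨ grant))) = {Hold, Load, Check, Store, Err, Req}
EG (EF (grant ∨ (busy ∨ grant))): greatest fixpoint, start Z0 = {Hold, Load, Check, Store, Err, Req}, keep only states in Sat with some successor in Z. Already a fixed point.
Sat(EG (EF (grant ∨ (busy ∨ grant)))) = {Hold, Load, Check, Store, Err, Req}
Err ∈ Sat(EG (EF (grant ∨ (busy ∨ grant)))) = {Hold, Load, Check, Store, Err, Req}, so the formula holds at Err.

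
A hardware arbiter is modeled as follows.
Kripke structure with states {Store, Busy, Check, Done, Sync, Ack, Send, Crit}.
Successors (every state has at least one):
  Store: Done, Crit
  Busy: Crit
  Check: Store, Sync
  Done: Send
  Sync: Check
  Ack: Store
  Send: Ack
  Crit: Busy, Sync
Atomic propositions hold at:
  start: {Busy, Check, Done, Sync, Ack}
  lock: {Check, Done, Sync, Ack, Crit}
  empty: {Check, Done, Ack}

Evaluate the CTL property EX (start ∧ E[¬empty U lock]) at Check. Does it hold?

Yes

Sat(¬empty) = {Store, Busy, Sync, Send, Crit}
E[¬empty U lock]: least fixpoint, start Z0 = Sat(lock) = {Check, Done, Sync, Ack, Crit}, add states in Sat(¬empty) with some successor in Z. Z1 = {Store, Busy, Check, Done, Sync, Ack, Send, Crit}; fixed.
Sat(E[¬empty U lock]) = {Store, Busy, Check, Done, Sync, Ack, Send, Crit}
Sat(start ∧ E[¬empty U lock]) = {Busy, Check, Done, Sync, Ack}
Sat(EX (start ∧ E[¬empty U lock])) = {s : some successor in {Busy, Check, Done, Sync, Ack}} = {Store, Check, Sync, Send, Crit}
Check ∈ Sat(EX (start ∧ E[¬empty U lock])) = {Store, Check, Sync, Send, Crit}, so the formula holds at Check.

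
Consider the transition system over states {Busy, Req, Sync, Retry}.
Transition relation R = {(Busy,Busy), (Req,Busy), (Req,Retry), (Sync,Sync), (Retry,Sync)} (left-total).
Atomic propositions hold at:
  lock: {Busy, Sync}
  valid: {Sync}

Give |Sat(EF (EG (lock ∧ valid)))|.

Sat(lock ∧ valid) = {Sync}
EG (lock ∧ valid): greatest fixpoint, start Z0 = {Sync}, keep only states in Sat with some successor in Z. Already a fixed point.
Sat(EG (lock ∧ valid)) = {Sync}
EF (EG (lock ∧ valid)): least fixpoint, start Z0 = {Sync}, add states with some successor in Z. Z1 = {Sync, Retry}; Z2 = {Req, Sync, Retry}; fixed.
Sat(EF (EG (lock ∧ valid))) = {Req, Sync, Retry}
|Sat(EF (EG (lock ∧ valid)))| = |{Req, Sync, Retry}| = 3.

3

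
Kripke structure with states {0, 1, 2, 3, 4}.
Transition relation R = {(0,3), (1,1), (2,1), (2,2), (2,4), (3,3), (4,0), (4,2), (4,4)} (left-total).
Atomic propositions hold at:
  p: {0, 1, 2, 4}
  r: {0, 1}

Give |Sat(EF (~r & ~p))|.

4

Sat(~r) = {2, 3, 4}
Sat(~p) = {3}
Sat(~r & ~p) = {3}
EF (~r & ~p): least fixpoint, start Z0 = {3}, add states with some successor in Z. Z1 = {0, 3}; Z2 = {0, 3, 4}; Z3 = {0, 2, 3, 4}; fixed.
Sat(EF (~r & ~p)) = {0, 2, 3, 4}
|Sat(EF (~r & ~p))| = |{0, 2, 3, 4}| = 4.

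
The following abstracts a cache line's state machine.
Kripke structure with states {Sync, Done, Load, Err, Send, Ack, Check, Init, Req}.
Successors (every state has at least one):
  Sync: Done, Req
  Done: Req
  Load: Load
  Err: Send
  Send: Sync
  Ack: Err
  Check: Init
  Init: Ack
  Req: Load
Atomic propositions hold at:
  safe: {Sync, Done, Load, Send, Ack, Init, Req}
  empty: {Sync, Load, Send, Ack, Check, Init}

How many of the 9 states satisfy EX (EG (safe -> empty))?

2

Sat(safe -> empty) = {Sync, Load, Err, Send, Ack, Check, Init}
EG (safe -> empty): greatest fixpoint, start Z0 = {Sync, Load, Err, Send, Ack, Check, Init}, keep only states in Sat with some successor in Z. Z1 = {Load, Err, Send, Ack, Check, Init}; Z2 = {Load, Err, Ack, Check, Init}; Z3 = {Load, Ack, Check, Init}; Z4 = {Load, Check, Init}; Z5 = {Load, Check}; Z6 = {Load}; fixed.
Sat(EG (safe -> empty)) = {Load}
Sat(EX (EG (safe -> empty))) = {s : some successor in {Load}} = {Load, Req}
|Sat(EX (EG (safe -> empty)))| = |{Load, Req}| = 2.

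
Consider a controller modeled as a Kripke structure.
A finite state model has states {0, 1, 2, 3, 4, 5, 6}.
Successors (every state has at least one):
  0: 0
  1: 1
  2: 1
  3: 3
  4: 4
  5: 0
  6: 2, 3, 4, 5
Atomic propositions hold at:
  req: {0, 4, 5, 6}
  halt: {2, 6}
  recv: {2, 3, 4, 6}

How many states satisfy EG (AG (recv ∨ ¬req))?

4

Sat(¬req) = {1, 2, 3}
Sat(recv ∨ ¬req) = {1, 2, 3, 4, 6}
AG (recv ∨ ¬req): greatest fixpoint, start Z0 = {1, 2, 3, 4, 6}, keep only states in Sat with every successor in Z. Z1 = {1, 2, 3, 4}; fixed.
Sat(AG (recv ∨ ¬req)) = {1, 2, 3, 4}
EG (AG (recv ∨ ¬req)): greatest fixpoint, start Z0 = {1, 2, 3, 4}, keep only states in Sat with some successor in Z. Already a fixed point.
Sat(EG (AG (recv ∨ ¬req))) = {1, 2, 3, 4}
|Sat(EG (AG (recv ∨ ¬req)))| = |{1, 2, 3, 4}| = 4.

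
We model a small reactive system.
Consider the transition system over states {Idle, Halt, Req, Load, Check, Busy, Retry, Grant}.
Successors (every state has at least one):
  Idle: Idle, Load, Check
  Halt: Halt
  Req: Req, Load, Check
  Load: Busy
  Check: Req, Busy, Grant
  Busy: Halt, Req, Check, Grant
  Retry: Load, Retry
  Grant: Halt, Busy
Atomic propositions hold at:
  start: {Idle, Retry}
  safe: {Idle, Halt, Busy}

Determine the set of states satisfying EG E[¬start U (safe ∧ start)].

Sat(¬start) = {Halt, Req, Load, Check, Busy, Grant}
Sat(safe ∧ start) = {Idle}
E[¬start U (safe ∧ start)]: least fixpoint, start Z0 = Sat((safe ∧ start)) = {Idle}, add states in Sat(¬start) with some successor in Z. Already a fixed point.
Sat(E[¬start U (safe ∧ start)]) = {Idle}
EG E[¬start U (safe ∧ start)]: greatest fixpoint, start Z0 = {Idle}, keep only states in Sat with some successor in Z. Already a fixed point.
Sat(EG E[¬start U (safe ∧ start)]) = {Idle}

{Idle}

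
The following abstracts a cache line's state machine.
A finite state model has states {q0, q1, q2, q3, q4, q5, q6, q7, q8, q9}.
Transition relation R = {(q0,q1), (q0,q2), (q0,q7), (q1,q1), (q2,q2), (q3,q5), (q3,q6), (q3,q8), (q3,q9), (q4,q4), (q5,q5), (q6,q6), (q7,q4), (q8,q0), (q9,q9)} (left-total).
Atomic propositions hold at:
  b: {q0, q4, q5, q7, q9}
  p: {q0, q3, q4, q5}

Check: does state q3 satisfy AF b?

No

AF b: least fixpoint, start Z0 = {q0, q4, q5, q7, q9}, add states with every successor in Z. Z1 = {q0, q4, q5, q7, q8, q9}; fixed.
Sat(AF b) = {q0, q4, q5, q7, q8, q9}
q3 ∉ Sat(AF b) = {q0, q4, q5, q7, q8, q9}, so the formula does not hold at q3.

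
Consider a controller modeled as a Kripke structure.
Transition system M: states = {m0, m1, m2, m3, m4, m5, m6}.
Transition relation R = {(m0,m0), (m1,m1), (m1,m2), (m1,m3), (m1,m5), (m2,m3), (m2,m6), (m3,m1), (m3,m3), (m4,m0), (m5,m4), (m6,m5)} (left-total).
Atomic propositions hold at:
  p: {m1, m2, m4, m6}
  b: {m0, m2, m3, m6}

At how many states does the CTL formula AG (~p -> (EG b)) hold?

2

Sat(~p) = {m0, m3, m5}
EG b: greatest fixpoint, start Z0 = {m0, m2, m3, m6}, keep only states in Sat with some successor in Z. Z1 = {m0, m2, m3}; fixed.
Sat(EG b) = {m0, m2, m3}
Sat(~p -> (EG b)) = {m0, m1, m2, m3, m4, m6}
AG (~p -> (EG b)): greatest fixpoint, start Z0 = {m0, m1, m2, m3, m4, m6}, keep only states in Sat with every successor in Z. Z1 = {m0, m2, m3, m4}; Z2 = {m0, m4}; fixed.
Sat(AG (~p -> (EG b))) = {m0, m4}
|Sat(AG (~p -> (EG b)))| = |{m0, m4}| = 2.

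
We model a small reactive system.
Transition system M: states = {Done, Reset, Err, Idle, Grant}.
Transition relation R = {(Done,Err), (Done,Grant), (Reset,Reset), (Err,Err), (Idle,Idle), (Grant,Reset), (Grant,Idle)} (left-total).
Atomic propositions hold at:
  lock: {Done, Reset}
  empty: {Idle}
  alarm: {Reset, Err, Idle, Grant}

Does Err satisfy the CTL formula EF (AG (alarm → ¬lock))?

Sat(¬lock) = {Err, Idle, Grant}
Sat(alarm → ¬lock) = {Done, Err, Idle, Grant}
AG (alarm → ¬lock): greatest fixpoint, start Z0 = {Done, Err, Idle, Grant}, keep only states in Sat with every successor in Z. Z1 = {Done, Err, Idle}; Z2 = {Err, Idle}; fixed.
Sat(AG (alarm → ¬lock)) = {Err, Idle}
EF (AG (alarm → ¬lock)): least fixpoint, start Z0 = {Err, Idle}, add states with some successor in Z. Z1 = {Done, Err, Idle, Grant}; fixed.
Sat(EF (AG (alarm → ¬lock))) = {Done, Err, Idle, Grant}
Err ∈ Sat(EF (AG (alarm → ¬lock))) = {Done, Err, Idle, Grant}, so the formula holds at Err.

Yes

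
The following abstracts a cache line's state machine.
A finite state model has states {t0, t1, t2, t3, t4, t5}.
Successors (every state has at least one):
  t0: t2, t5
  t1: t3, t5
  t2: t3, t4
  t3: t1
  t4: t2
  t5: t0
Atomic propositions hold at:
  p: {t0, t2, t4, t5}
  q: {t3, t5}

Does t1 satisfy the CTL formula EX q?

Yes

Sat(EX q) = {s : some successor in {t3, t5}} = {t0, t1, t2}
t1 ∈ Sat(EX q) = {t0, t1, t2}, so the formula holds at t1.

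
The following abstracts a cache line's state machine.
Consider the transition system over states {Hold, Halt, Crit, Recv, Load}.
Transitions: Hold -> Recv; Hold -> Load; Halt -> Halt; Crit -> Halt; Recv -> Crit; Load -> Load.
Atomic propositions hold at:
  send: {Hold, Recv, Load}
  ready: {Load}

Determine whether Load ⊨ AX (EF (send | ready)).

Yes

Sat(send | ready) = {Hold, Recv, Load}
EF (send | ready): least fixpoint, start Z0 = {Hold, Recv, Load}, add states with some successor in Z. Already a fixed point.
Sat(EF (send | ready)) = {Hold, Recv, Load}
Sat(AX (EF (send | ready))) = {s : every successor in {Hold, Recv, Load}} = {Hold, Load}
Load ∈ Sat(AX (EF (send | ready))) = {Hold, Load}, so the formula holds at Load.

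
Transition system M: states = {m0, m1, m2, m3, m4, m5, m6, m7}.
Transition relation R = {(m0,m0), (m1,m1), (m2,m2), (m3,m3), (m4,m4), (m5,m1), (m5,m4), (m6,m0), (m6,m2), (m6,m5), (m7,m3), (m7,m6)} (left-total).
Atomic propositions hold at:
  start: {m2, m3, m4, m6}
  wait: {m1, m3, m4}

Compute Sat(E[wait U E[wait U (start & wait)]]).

Sat(start & wait) = {m3, m4}
E[wait U (start & wait)]: least fixpoint, start Z0 = Sat((start & wait)) = {m3, m4}, add states in Sat(wait) with some successor in Z. Already a fixed point.
Sat(E[wait U (start & wait)]) = {m3, m4}
E[wait U E[wait U (start & wait)]]: least fixpoint, start Z0 = Sat(E[wait U (start & wait)]) = {m3, m4}, add states in Sat(wait) with some successor in Z. Already a fixed point.
Sat(E[wait U E[wait U (start & wait)]]) = {m3, m4}

{m3, m4}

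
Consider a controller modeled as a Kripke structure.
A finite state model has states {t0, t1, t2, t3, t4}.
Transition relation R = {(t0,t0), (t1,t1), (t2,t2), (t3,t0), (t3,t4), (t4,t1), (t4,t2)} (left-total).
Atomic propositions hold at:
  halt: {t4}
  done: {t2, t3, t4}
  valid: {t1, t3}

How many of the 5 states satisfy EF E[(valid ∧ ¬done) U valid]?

3

Sat(¬done) = {t0, t1}
Sat(valid ∧ ¬done) = {t1}
E[(valid ∧ ¬done) U valid]: least fixpoint, start Z0 = Sat(valid) = {t1, t3}, add states in Sat(valid ∧ ¬done) with some successor in Z. Already a fixed point.
Sat(E[(valid ∧ ¬done) U valid]) = {t1, t3}
EF E[(valid ∧ ¬done) U valid]: least fixpoint, start Z0 = {t1, t3}, add states with some successor in Z. Z1 = {t1, t3, t4}; fixed.
Sat(EF E[(valid ∧ ¬done) U valid]) = {t1, t3, t4}
|Sat(EF E[(valid ∧ ¬done) U valid])| = |{t1, t3, t4}| = 3.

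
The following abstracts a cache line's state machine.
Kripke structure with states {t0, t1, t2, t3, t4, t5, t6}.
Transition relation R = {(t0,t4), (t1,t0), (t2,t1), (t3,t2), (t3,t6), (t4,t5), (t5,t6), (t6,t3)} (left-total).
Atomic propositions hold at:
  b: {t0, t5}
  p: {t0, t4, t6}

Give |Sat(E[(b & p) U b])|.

2

Sat(b & p) = {t0}
E[(b & p) U b]: least fixpoint, start Z0 = Sat(b) = {t0, t5}, add states in Sat(b & p) with some successor in Z. Already a fixed point.
Sat(E[(b & p) U b]) = {t0, t5}
|Sat(E[(b & p) U b])| = |{t0, t5}| = 2.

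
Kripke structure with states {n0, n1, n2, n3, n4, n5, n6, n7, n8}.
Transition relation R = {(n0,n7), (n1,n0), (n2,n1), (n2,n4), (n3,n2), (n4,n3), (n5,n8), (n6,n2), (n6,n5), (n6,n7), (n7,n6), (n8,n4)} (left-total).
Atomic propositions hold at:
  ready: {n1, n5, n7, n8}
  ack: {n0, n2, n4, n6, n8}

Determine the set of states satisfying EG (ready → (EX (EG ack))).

EG ack: greatest fixpoint, start Z0 = {n0, n2, n4, n6, n8}, keep only states in Sat with some successor in Z. Z1 = {n2, n6, n8}; Z2 = {n6}; Z3 = ∅; fixed.
Sat(EG ack) = ∅
Sat(EX (EG ack)) = {s : some successor in ∅} = ∅
Sat(ready → (EX (EG ack))) = {n0, n2, n3, n4, n6}
EG (ready → (EX (EG ack))): greatest fixpoint, start Z0 = {n0, n2, n3, n4, n6}, keep only states in Sat with some successor in Z. Z1 = {n2, n3, n4, n6}; fixed.
Sat(EG (ready → (EX (EG ack)))) = {n2, n3, n4, n6}

{n2, n3, n4, n6}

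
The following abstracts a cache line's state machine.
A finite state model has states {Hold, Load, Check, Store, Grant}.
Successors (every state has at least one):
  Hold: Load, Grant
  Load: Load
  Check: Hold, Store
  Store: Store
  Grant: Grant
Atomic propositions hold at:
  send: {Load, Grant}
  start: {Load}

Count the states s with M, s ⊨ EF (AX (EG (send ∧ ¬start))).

3

Sat(¬start) = {Hold, Check, Store, Grant}
Sat(send ∧ ¬start) = {Grant}
EG (send ∧ ¬start): greatest fixpoint, start Z0 = {Grant}, keep only states in Sat with some successor in Z. Already a fixed point.
Sat(EG (send ∧ ¬start)) = {Grant}
Sat(AX (EG (send ∧ ¬start))) = {s : every successor in {Grant}} = {Grant}
EF (AX (EG (send ∧ ¬start))): least fixpoint, start Z0 = {Grant}, add states with some successor in Z. Z1 = {Hold, Grant}; Z2 = {Hold, Check, Grant}; fixed.
Sat(EF (AX (EG (send ∧ ¬start)))) = {Hold, Check, Grant}
|Sat(EF (AX (EG (send ∧ ¬start))))| = |{Hold, Check, Grant}| = 3.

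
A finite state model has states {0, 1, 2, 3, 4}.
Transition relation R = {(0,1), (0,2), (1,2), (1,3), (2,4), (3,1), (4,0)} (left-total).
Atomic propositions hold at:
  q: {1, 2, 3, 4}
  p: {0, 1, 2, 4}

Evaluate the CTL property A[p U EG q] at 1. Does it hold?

EG q: greatest fixpoint, start Z0 = {1, 2, 3, 4}, keep only states in Sat with some successor in Z. Z1 = {1, 2, 3}; Z2 = {1, 3}; fixed.
Sat(EG q) = {1, 3}
A[p U EG q]: least fixpoint, start Z0 = Sat(EG q) = {1, 3}, add states in Sat(p) with every successor in Z. Already a fixed point.
Sat(A[p U EG q]) = {1, 3}
1 ∈ Sat(A[p U EG q]) = {1, 3}, so the formula holds at 1.

Yes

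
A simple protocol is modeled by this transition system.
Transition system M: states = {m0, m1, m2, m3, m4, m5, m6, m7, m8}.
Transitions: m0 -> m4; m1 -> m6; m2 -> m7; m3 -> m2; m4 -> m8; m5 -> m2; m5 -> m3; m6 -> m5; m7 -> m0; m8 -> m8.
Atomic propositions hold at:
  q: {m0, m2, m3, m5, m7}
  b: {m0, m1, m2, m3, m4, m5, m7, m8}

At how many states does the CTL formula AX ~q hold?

Sat(~q) = {m1, m4, m6, m8}
Sat(AX ~q) = {s : every successor in {m1, m4, m6, m8}} = {m0, m1, m4, m8}
|Sat(AX ~q)| = |{m0, m1, m4, m8}| = 4.

4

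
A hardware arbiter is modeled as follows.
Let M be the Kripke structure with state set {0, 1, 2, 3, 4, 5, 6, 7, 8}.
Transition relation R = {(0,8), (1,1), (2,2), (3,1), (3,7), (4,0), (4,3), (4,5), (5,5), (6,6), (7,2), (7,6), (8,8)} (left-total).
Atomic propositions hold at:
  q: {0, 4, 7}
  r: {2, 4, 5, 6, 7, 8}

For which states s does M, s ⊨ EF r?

EF r: least fixpoint, start Z0 = {2, 4, 5, 6, 7, 8}, add states with some successor in Z. Z1 = {0, 2, 3, 4, 5, 6, 7, 8}; fixed.
Sat(EF r) = {0, 2, 3, 4, 5, 6, 7, 8}

{0, 2, 3, 4, 5, 6, 7, 8}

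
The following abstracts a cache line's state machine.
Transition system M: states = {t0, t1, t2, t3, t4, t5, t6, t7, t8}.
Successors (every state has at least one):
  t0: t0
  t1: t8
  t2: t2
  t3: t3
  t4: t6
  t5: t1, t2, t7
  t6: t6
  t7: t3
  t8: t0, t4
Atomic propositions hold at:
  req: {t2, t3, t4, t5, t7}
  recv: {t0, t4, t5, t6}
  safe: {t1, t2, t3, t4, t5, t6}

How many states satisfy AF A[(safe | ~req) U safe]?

Sat(~req) = {t0, t1, t6, t8}
Sat(safe | ~req) = {t0, t1, t2, t3, t4, t5, t6, t8}
A[(safe | ~req) U safe]: least fixpoint, start Z0 = Sat(safe) = {t1, t2, t3, t4, t5, t6}, add states in Sat(safe | ~req) with every successor in Z. Already a fixed point.
Sat(A[(safe | ~req) U safe]) = {t1, t2, t3, t4, t5, t6}
AF A[(safe | ~req) U safe]: least fixpoint, start Z0 = {t1, t2, t3, t4, t5, t6}, add states with every successor in Z. Z1 = {t1, t2, t3, t4, t5, t6, t7}; fixed.
Sat(AF A[(safe | ~req) U safe]) = {t1, t2, t3, t4, t5, t6, t7}
|Sat(AF A[(safe | ~req) U safe])| = |{t1, t2, t3, t4, t5, t6, t7}| = 7.

7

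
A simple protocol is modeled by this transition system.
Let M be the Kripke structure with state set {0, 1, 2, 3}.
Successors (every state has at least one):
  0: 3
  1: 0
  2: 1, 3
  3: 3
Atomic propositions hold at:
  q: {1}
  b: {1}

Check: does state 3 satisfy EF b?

No

EF b: least fixpoint, start Z0 = {1}, add states with some successor in Z. Z1 = {1, 2}; fixed.
Sat(EF b) = {1, 2}
3 ∉ Sat(EF b) = {1, 2}, so the formula does not hold at 3.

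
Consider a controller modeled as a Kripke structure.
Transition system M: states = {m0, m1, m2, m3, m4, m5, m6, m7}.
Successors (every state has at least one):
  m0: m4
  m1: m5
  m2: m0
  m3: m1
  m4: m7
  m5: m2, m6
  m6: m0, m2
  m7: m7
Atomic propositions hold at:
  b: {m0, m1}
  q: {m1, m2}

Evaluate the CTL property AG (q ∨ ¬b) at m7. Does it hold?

Sat(¬b) = {m2, m3, m4, m5, m6, m7}
Sat(q ∨ ¬b) = {m1, m2, m3, m4, m5, m6, m7}
AG (q ∨ ¬b): greatest fixpoint, start Z0 = {m1, m2, m3, m4, m5, m6, m7}, keep only states in Sat with every successor in Z. Z1 = {m1, m3, m4, m5, m7}; Z2 = {m1, m3, m4, m7}; Z3 = {m3, m4, m7}; Z4 = {m4, m7}; fixed.
Sat(AG (q ∨ ¬b)) = {m4, m7}
m7 ∈ Sat(AG (q ∨ ¬b)) = {m4, m7}, so the formula holds at m7.

Yes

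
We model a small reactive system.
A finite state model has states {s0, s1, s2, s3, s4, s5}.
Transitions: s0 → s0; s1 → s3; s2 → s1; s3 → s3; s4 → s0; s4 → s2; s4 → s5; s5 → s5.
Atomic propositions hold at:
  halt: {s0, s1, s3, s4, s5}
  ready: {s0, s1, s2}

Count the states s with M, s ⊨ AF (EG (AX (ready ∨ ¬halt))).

Sat(¬halt) = {s2}
Sat(ready ∨ ¬halt) = {s0, s1, s2}
Sat(AX (ready ∨ ¬halt)) = {s : every successor in {s0, s1, s2}} = {s0, s2}
EG (AX (ready ∨ ¬halt)): greatest fixpoint, start Z0 = {s0, s2}, keep only states in Sat with some successor in Z. Z1 = {s0}; fixed.
Sat(EG (AX (ready ∨ ¬halt))) = {s0}
AF (EG (AX (ready ∨ ¬halt))): least fixpoint, start Z0 = {s0}, add states with every successor in Z. Already a fixed point.
Sat(AF (EG (AX (ready ∨ ¬halt)))) = {s0}
|Sat(AF (EG (AX (ready ∨ ¬halt))))| = |{s0}| = 1.

1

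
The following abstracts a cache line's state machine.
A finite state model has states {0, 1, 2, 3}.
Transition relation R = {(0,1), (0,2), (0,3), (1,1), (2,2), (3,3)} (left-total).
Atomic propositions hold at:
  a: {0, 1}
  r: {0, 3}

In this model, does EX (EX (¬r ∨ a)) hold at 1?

Yes

Sat(¬r) = {1, 2}
Sat(¬r ∨ a) = {0, 1, 2}
Sat(EX (¬r ∨ a)) = {s : some successor in {0, 1, 2}} = {0, 1, 2}
Sat(EX (EX (¬r ∨ a))) = {s : some successor in {0, 1, 2}} = {0, 1, 2}
1 ∈ Sat(EX (EX (¬r ∨ a))) = {0, 1, 2}, so the formula holds at 1.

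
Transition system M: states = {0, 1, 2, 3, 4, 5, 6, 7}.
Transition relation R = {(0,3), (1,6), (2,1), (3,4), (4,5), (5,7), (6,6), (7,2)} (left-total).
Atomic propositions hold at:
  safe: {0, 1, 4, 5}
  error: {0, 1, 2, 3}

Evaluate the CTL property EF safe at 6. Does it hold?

EF safe: least fixpoint, start Z0 = {0, 1, 4, 5}, add states with some successor in Z. Z1 = {0, 1, 2, 3, 4, 5}; Z2 = {0, 1, 2, 3, 4, 5, 7}; fixed.
Sat(EF safe) = {0, 1, 2, 3, 4, 5, 7}
6 ∉ Sat(EF safe) = {0, 1, 2, 3, 4, 5, 7}, so the formula does not hold at 6.

No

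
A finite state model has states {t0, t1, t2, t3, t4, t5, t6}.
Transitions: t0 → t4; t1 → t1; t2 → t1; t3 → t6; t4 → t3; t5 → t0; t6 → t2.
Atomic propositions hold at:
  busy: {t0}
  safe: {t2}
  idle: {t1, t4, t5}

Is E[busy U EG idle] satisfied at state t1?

EG idle: greatest fixpoint, start Z0 = {t1, t4, t5}, keep only states in Sat with some successor in Z. Z1 = {t1}; fixed.
Sat(EG idle) = {t1}
E[busy U EG idle]: least fixpoint, start Z0 = Sat(EG idle) = {t1}, add states in Sat(busy) with some successor in Z. Already a fixed point.
Sat(E[busy U EG idle]) = {t1}
t1 ∈ Sat(E[busy U EG idle]) = {t1}, so the formula holds at t1.

Yes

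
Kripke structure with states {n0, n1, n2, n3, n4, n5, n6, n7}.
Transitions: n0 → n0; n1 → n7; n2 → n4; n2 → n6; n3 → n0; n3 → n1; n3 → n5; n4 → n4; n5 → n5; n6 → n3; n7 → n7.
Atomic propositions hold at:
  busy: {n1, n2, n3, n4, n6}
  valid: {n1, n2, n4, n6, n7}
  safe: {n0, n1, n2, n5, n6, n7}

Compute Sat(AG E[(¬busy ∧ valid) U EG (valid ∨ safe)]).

Sat(¬busy) = {n0, n5, n7}
Sat(¬busy ∧ valid) = {n7}
Sat(valid ∨ safe) = {n0, n1, n2, n4, n5, n6, n7}
EG (valid ∨ safe): greatest fixpoint, start Z0 = {n0, n1, n2, n4, n5, n6, n7}, keep only states in Sat with some successor in Z. Z1 = {n0, n1, n2, n4, n5, n7}; fixed.
Sat(EG (valid ∨ safe)) = {n0, n1, n2, n4, n5, n7}
E[(¬busy ∧ valid) U EG (valid ∨ safe)]: least fixpoint, start Z0 = Sat(EG (valid ∨ safe)) = {n0, n1, n2, n4, n5, n7}, add states in Sat(¬busy ∧ valid) with some successor in Z. Already a fixed point.
Sat(E[(¬busy ∧ valid) U EG (valid ∨ safe)]) = {n0, n1, n2, n4, n5, n7}
AG E[(¬busy ∧ valid) U EG (valid ∨ safe)]: greatest fixpoint, start Z0 = {n0, n1, n2, n4, n5, n7}, keep only states in Sat with every successor in Z. Z1 = {n0, n1, n4, n5, n7}; fixed.
Sat(AG E[(¬busy ∧ valid) U EG (valid ∨ safe)]) = {n0, n1, n4, n5, n7}

{n0, n1, n4, n5, n7}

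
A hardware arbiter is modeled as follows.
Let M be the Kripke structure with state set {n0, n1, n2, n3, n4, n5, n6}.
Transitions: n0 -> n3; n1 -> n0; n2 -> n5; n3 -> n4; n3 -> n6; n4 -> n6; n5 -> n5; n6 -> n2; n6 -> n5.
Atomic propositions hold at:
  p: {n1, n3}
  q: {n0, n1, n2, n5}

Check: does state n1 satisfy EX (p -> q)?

Yes

Sat(p -> q) = {n0, n1, n2, n4, n5, n6}
Sat(EX (p -> q)) = {s : some successor in {n0, n1, n2, n4, n5, n6}} = {n1, n2, n3, n4, n5, n6}
n1 ∈ Sat(EX (p -> q)) = {n1, n2, n3, n4, n5, n6}, so the formula holds at n1.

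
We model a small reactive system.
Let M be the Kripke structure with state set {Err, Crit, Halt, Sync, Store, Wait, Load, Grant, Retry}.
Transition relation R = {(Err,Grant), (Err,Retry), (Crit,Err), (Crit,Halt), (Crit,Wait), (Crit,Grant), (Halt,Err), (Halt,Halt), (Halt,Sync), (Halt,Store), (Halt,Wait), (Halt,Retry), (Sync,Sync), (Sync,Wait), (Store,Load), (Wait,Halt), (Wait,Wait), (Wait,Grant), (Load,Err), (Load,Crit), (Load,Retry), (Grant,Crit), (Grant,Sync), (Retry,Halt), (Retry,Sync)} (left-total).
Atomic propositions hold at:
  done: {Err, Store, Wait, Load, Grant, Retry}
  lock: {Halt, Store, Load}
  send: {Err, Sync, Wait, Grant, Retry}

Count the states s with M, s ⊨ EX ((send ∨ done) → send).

Sat(send ∨ done) = {Err, Sync, Store, Wait, Load, Grant, Retry}
Sat((send ∨ done) → send) = {Err, Crit, Halt, Sync, Wait, Grant, Retry}
Sat(EX ((send ∨ done) → send)) = {s : some successor in {Err, Crit, Halt, Sync, Wait, Grant, Retry}} = {Err, Crit, Halt, Sync, Wait, Load, Grant, Retry}
|Sat(EX ((send ∨ done) → send))| = |{Err, Crit, Halt, Sync, Wait, Load, Grant, Retry}| = 8.

8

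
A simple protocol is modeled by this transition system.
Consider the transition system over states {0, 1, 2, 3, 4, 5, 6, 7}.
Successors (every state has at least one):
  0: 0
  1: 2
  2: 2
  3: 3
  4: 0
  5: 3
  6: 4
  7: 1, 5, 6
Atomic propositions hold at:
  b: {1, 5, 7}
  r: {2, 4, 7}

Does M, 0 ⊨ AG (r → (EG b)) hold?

EG b: greatest fixpoint, start Z0 = {1, 5, 7}, keep only states in Sat with some successor in Z. Z1 = {7}; Z2 = ∅; fixed.
Sat(EG b) = ∅
Sat(r → (EG b)) = {0, 1, 3, 5, 6}
AG (r → (EG b)): greatest fixpoint, start Z0 = {0, 1, 3, 5, 6}, keep only states in Sat with every successor in Z. Z1 = {0, 3, 5}; fixed.
Sat(AG (r → (EG b))) = {0, 3, 5}
0 ∈ Sat(AG (r → (EG b))) = {0, 3, 5}, so the formula holds at 0.

Yes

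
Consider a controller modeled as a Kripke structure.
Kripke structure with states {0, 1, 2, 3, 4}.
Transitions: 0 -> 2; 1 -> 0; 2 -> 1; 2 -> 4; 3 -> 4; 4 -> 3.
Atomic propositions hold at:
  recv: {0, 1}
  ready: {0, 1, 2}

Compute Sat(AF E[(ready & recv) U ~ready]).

{3, 4}

Sat(ready & recv) = {0, 1}
Sat(~ready) = {3, 4}
E[(ready & recv) U ~ready]: least fixpoint, start Z0 = Sat(~ready) = {3, 4}, add states in Sat(ready & recv) with some successor in Z. Already a fixed point.
Sat(E[(ready & recv) U ~ready]) = {3, 4}
AF E[(ready & recv) U ~ready]: least fixpoint, start Z0 = {3, 4}, add states with every successor in Z. Already a fixed point.
Sat(AF E[(ready & recv) U ~ready]) = {3, 4}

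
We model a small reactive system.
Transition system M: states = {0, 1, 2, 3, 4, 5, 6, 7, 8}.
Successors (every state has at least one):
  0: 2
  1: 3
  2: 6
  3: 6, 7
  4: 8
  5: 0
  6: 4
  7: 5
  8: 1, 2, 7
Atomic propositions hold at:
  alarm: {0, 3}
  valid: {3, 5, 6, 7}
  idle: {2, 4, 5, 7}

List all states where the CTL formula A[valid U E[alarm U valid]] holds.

E[alarm U valid]: least fixpoint, start Z0 = Sat(valid) = {3, 5, 6, 7}, add states in Sat(alarm) with some successor in Z. Already a fixed point.
Sat(E[alarm U valid]) = {3, 5, 6, 7}
A[valid U E[alarm U valid]]: least fixpoint, start Z0 = Sat(E[alarm U valid]) = {3, 5, 6, 7}, add states in Sat(valid) with every successor in Z. Already a fixed point.
Sat(A[valid U E[alarm U valid]]) = {3, 5, 6, 7}

{3, 5, 6, 7}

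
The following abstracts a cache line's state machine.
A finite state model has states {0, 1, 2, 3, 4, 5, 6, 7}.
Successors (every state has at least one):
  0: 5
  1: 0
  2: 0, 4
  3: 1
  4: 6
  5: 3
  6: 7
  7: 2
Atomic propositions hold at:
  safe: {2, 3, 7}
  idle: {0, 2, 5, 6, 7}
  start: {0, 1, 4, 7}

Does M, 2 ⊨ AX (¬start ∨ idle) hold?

No

Sat(¬start) = {2, 3, 5, 6}
Sat(¬start ∨ idle) = {0, 2, 3, 5, 6, 7}
Sat(AX (¬start ∨ idle)) = {s : every successor in {0, 2, 3, 5, 6, 7}} = {0, 1, 4, 5, 6, 7}
2 ∉ Sat(AX (¬start ∨ idle)) = {0, 1, 4, 5, 6, 7}, so the formula does not hold at 2.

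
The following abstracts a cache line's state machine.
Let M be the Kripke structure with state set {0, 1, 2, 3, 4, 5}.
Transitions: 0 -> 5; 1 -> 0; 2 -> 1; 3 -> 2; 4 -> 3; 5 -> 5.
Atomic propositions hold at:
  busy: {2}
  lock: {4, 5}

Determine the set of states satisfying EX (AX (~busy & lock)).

Sat(~busy) = {0, 1, 3, 4, 5}
Sat(~busy & lock) = {4, 5}
Sat(AX (~busy & lock)) = {s : every successor in {4, 5}} = {0, 5}
Sat(EX (AX (~busy & lock))) = {s : some successor in {0, 5}} = {0, 1, 5}

{0, 1, 5}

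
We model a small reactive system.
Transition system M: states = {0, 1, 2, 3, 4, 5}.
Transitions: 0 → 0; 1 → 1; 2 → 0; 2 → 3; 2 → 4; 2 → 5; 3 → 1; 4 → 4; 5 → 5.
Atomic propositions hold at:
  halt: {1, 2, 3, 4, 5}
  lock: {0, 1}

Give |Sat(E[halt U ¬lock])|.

Sat(¬lock) = {2, 3, 4, 5}
E[halt U ¬lock]: least fixpoint, start Z0 = Sat(¬lock) = {2, 3, 4, 5}, add states in Sat(halt) with some successor in Z. Already a fixed point.
Sat(E[halt U ¬lock]) = {2, 3, 4, 5}
|Sat(E[halt U ¬lock])| = |{2, 3, 4, 5}| = 4.

4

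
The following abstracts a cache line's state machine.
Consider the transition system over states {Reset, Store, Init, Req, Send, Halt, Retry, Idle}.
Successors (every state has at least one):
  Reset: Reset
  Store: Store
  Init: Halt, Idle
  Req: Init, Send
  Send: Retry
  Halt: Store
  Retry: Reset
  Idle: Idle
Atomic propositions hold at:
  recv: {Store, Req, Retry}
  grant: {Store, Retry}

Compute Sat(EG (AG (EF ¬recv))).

Sat(¬recv) = {Reset, Init, Send, Halt, Idle}
EF ¬recv: least fixpoint, start Z0 = {Reset, Init, Send, Halt, Idle}, add states with some successor in Z. Z1 = {Reset, Init, Req, Send, Halt, Retry, Idle}; fixed.
Sat(EF ¬recv) = {Reset, Init, Req, Send, Halt, Retry, Idle}
AG (EF ¬recv): greatest fixpoint, start Z0 = {Reset, Init, Req, Send, Halt, Retry, Idle}, keep only states in Sat with every successor in Z. Z1 = {Reset, Init, Req, Send, Retry, Idle}; Z2 = {Reset, Req, Send, Retry, Idle}; Z3 = {Reset, Send, Retry, Idle}; fixed.
Sat(AG (EF ¬recv)) = {Reset, Send, Retry, Idle}
EG (AG (EF ¬recv)): greatest fixpoint, start Z0 = {Reset, Send, Retry, Idle}, keep only states in Sat with some successor in Z. Already a fixed point.
Sat(EG (AG (EF ¬recv))) = {Reset, Send, Retry, Idle}

{Reset, Send, Retry, Idle}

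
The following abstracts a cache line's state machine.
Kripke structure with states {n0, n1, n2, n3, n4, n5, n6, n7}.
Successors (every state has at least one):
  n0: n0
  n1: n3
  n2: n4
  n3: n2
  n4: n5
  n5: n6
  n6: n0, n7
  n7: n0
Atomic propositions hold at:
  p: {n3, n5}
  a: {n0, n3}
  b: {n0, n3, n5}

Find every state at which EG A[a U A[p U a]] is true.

A[p U a]: least fixpoint, start Z0 = Sat(a) = {n0, n3}, add states in Sat(p) with every successor in Z. Already a fixed point.
Sat(A[p U a]) = {n0, n3}
A[a U A[p U a]]: least fixpoint, start Z0 = Sat(A[p U a]) = {n0, n3}, add states in Sat(a) with every successor in Z. Already a fixed point.
Sat(A[a U A[p U a]]) = {n0, n3}
EG A[a U A[p U a]]: greatest fixpoint, start Z0 = {n0, n3}, keep only states in Sat with some successor in Z. Z1 = {n0}; fixed.
Sat(EG A[a U A[p U a]]) = {n0}

{n0}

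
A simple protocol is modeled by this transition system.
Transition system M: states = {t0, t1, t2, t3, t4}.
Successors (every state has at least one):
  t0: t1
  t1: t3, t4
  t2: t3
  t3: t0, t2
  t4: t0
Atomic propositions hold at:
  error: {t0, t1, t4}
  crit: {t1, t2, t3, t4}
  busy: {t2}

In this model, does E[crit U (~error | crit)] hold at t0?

No

Sat(~error) = {t2, t3}
Sat(~error | crit) = {t1, t2, t3, t4}
E[crit U (~error | crit)]: least fixpoint, start Z0 = Sat((~error | crit)) = {t1, t2, t3, t4}, add states in Sat(crit) with some successor in Z. Already a fixed point.
Sat(E[crit U (~error | crit)]) = {t1, t2, t3, t4}
t0 ∉ Sat(E[crit U (~error | crit)]) = {t1, t2, t3, t4}, so the formula does not hold at t0.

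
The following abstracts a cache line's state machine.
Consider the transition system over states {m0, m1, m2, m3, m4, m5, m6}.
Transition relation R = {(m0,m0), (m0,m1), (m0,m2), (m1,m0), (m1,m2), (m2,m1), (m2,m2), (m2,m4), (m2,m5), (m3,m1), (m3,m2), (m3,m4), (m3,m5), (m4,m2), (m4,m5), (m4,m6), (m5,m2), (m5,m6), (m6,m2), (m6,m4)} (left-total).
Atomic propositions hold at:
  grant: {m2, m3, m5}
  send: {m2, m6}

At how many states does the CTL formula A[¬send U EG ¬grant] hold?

4

Sat(¬send) = {m0, m1, m3, m4, m5}
Sat(¬grant) = {m0, m1, m4, m6}
EG ¬grant: greatest fixpoint, start Z0 = {m0, m1, m4, m6}, keep only states in Sat with some successor in Z. Already a fixed point.
Sat(EG ¬grant) = {m0, m1, m4, m6}
A[¬send U EG ¬grant]: least fixpoint, start Z0 = Sat(EG ¬grant) = {m0, m1, m4, m6}, add states in Sat(¬send) with every successor in Z. Already a fixed point.
Sat(A[¬send U EG ¬grant]) = {m0, m1, m4, m6}
|Sat(A[¬send U EG ¬grant])| = |{m0, m1, m4, m6}| = 4.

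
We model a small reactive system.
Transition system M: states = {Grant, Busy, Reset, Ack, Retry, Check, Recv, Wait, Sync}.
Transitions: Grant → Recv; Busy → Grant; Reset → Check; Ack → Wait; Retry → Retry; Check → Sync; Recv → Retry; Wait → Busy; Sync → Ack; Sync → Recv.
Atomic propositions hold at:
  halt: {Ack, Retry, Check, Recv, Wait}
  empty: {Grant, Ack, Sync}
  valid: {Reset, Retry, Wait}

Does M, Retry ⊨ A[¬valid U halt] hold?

Sat(¬valid) = {Grant, Busy, Ack, Check, Recv, Sync}
A[¬valid U halt]: least fixpoint, start Z0 = Sat(halt) = {Ack, Retry, Check, Recv, Wait}, add states in Sat(¬valid) with every successor in Z. Z1 = {Grant, Ack, Retry, Check, Recv, Wait, Sync}; Z2 = {Grant, Busy, Ack, Retry, Check, Recv, Wait, Sync}; fixed.
Sat(A[¬valid U halt]) = {Grant, Busy, Ack, Retry, Check, Recv, Wait, Sync}
Retry ∈ Sat(A[¬valid U halt]) = {Grant, Busy, Ack, Retry, Check, Recv, Wait, Sync}, so the formula holds at Retry.

Yes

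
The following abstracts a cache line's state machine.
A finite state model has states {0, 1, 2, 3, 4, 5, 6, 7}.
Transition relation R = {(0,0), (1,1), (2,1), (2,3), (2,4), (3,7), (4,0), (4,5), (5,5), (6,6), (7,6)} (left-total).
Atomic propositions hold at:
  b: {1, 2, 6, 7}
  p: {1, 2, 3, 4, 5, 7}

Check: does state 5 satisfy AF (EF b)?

EF b: least fixpoint, start Z0 = {1, 2, 6, 7}, add states with some successor in Z. Z1 = {1, 2, 3, 6, 7}; fixed.
Sat(EF b) = {1, 2, 3, 6, 7}
AF (EF b): least fixpoint, start Z0 = {1, 2, 3, 6, 7}, add states with every successor in Z. Already a fixed point.
Sat(AF (EF b)) = {1, 2, 3, 6, 7}
5 ∉ Sat(AF (EF b)) = {1, 2, 3, 6, 7}, so the formula does not hold at 5.

No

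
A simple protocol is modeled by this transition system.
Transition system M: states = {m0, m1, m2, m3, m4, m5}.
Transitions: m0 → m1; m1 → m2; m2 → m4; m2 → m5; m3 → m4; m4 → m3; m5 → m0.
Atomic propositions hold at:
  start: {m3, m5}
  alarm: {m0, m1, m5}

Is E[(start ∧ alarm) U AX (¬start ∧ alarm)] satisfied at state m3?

No

Sat(start ∧ alarm) = {m5}
Sat(¬start) = {m0, m1, m2, m4}
Sat(¬start ∧ alarm) = {m0, m1}
Sat(AX (¬start ∧ alarm)) = {s : every successor in {m0, m1}} = {m0, m5}
E[(start ∧ alarm) U AX (¬start ∧ alarm)]: least fixpoint, start Z0 = Sat(AX (¬start ∧ alarm)) = {m0, m5}, add states in Sat(start ∧ alarm) with some successor in Z. Already a fixed point.
Sat(E[(start ∧ alarm) U AX (¬start ∧ alarm)]) = {m0, m5}
m3 ∉ Sat(E[(start ∧ alarm) U AX (¬start ∧ alarm)]) = {m0, m5}, so the formula does not hold at m3.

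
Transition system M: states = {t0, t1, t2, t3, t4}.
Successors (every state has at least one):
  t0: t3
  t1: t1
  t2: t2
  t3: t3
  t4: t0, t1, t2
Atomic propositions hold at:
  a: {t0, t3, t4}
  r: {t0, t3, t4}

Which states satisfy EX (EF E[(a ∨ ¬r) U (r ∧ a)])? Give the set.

{t0, t3, t4}

Sat(¬r) = {t1, t2}
Sat(a ∨ ¬r) = {t0, t1, t2, t3, t4}
Sat(r ∧ a) = {t0, t3, t4}
E[(a ∨ ¬r) U (r ∧ a)]: least fixpoint, start Z0 = Sat((r ∧ a)) = {t0, t3, t4}, add states in Sat(a ∨ ¬r) with some successor in Z. Already a fixed point.
Sat(E[(a ∨ ¬r) U (r ∧ a)]) = {t0, t3, t4}
EF E[(a ∨ ¬r) U (r ∧ a)]: least fixpoint, start Z0 = {t0, t3, t4}, add states with some successor in Z. Already a fixed point.
Sat(EF E[(a ∨ ¬r) U (r ∧ a)]) = {t0, t3, t4}
Sat(EX (EF E[(a ∨ ¬r) U (r ∧ a)])) = {s : some successor in {t0, t3, t4}} = {t0, t3, t4}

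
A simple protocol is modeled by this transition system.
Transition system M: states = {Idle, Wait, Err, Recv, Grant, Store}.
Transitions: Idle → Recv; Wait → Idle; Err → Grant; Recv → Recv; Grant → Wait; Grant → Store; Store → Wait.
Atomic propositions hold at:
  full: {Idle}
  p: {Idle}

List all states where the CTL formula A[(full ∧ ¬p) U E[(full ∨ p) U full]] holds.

{Idle}

Sat(¬p) = {Wait, Err, Recv, Grant, Store}
Sat(full ∧ ¬p) = ∅
Sat(full ∨ p) = {Idle}
E[(full ∨ p) U full]: least fixpoint, start Z0 = Sat(full) = {Idle}, add states in Sat(full ∨ p) with some successor in Z. Already a fixed point.
Sat(E[(full ∨ p) U full]) = {Idle}
A[(full ∧ ¬p) U E[(full ∨ p) U full]]: least fixpoint, start Z0 = Sat(E[(full ∨ p) U full]) = {Idle}, add states in Sat(full ∧ ¬p) with every successor in Z. Already a fixed point.
Sat(A[(full ∧ ¬p) U E[(full ∨ p) U full]]) = {Idle}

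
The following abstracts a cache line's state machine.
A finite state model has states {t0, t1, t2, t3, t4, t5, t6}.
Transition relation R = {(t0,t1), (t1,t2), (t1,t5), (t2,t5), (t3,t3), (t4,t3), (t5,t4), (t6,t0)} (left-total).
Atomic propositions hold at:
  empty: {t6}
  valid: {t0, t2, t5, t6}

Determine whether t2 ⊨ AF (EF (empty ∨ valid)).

Yes

Sat(empty ∨ valid) = {t0, t2, t5, t6}
EF (empty ∨ valid): least fixpoint, start Z0 = {t0, t2, t5, t6}, add states with some successor in Z. Z1 = {t0, t1, t2, t5, t6}; fixed.
Sat(EF (empty ∨ valid)) = {t0, t1, t2, t5, t6}
AF (EF (empty ∨ valid)): least fixpoint, start Z0 = {t0, t1, t2, t5, t6}, add states with every successor in Z. Already a fixed point.
Sat(AF (EF (empty ∨ valid))) = {t0, t1, t2, t5, t6}
t2 ∈ Sat(AF (EF (empty ∨ valid))) = {t0, t1, t2, t5, t6}, so the formula holds at t2.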